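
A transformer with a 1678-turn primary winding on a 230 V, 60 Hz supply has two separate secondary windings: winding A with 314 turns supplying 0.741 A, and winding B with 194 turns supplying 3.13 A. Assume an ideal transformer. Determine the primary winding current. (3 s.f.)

V_A = 230 × 314/1678 = 43.039 V; V_B = 230 × 194/1678 = 26.591 V.
P_out = V_A I_A + V_B I_B = 43.039×0.741 + 26.591×3.13 = 31.892 + 83.230 = 115.12 W.
Ideal ⇒ P_in = P_out, so I_p = P_out/V_p = 115.12/230 = 0.501 A.

I_p ≈ 0.501 A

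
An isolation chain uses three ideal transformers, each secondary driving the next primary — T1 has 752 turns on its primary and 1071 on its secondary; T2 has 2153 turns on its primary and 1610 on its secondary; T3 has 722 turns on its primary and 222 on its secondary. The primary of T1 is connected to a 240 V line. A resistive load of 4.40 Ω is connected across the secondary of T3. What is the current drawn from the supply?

I_supply ≈ 5.85 A

Secondary of T1: V = 240.00 × 1071/752 = 341.81 V.
Secondary of T2: V = 341.81 × 1610/2153 = 255.60 V.
Secondary of T3: V = 255.60 × 222/722 = 78.592 V.
I_load = 78.592/4.40 = 17.862 A, so P_out = 78.592 × 17.862 = 1403.8 W.
All ideal ⇒ P_in = P_out, so I_supply = 1403.8/240 = 5.85 A.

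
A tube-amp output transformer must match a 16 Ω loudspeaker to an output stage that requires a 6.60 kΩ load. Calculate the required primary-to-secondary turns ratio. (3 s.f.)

Z_p/Z_s = (N_p/N_s)², so N_p/N_s = √(6600/16) = √412 = 20.3.

N_p/N_s ≈ 20.3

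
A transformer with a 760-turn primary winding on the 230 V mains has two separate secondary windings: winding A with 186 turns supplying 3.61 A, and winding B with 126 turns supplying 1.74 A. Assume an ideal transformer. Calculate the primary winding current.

V_A = 230 × 186/760 = 56.289 V; V_B = 230 × 126/760 = 38.132 V.
P_out = V_A I_A + V_B I_B = 56.289×3.61 + 38.132×1.74 = 203.20 + 66.349 = 269.55 W.
Ideal ⇒ P_in = P_out, so I_p = P_out/V_p = 269.55/230 = 1.17 A.

I_p ≈ 1.17 A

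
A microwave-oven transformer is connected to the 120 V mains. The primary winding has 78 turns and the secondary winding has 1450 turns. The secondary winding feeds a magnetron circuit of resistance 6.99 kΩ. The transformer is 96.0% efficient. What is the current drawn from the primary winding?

I_p ≈ 6.18 A

V_s = 120 × 1450/78 = 2230.8 V.
I_s = V_s/R = 2230.8/6990 = 0.31914 A.
P_out = V_s I_s = 2230.8 × 0.31914 = 711.92 W.
P_in = P_out/η = 711.92/0.960 = 741.58 W.
I_p = P_in/V_p = 741.58/120 = 6.18 A.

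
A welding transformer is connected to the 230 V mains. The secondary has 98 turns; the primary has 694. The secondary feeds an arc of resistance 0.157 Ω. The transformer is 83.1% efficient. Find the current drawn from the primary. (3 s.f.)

I_p ≈ 35.2 A

V_s = 230 × 98/694 = 32.478 V.
I_s = V_s/R = 32.478/0.157 = 206.87 A.
P_out = V_s I_s = 32.478 × 206.87 = 6718.8 W.
P_in = P_out/η = 6718.8/0.831 = 8085.2 W.
I_p = P_in/V_p = 8085.2/230 = 35.2 A.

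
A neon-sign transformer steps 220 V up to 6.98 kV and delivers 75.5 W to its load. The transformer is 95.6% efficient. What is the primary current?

I_p ≈ 0.359 A

P_in = P_out/η = 75.5/0.956 = 78.975 W.
I_p = P_in/V_p = 78.975/220 = 0.359 A.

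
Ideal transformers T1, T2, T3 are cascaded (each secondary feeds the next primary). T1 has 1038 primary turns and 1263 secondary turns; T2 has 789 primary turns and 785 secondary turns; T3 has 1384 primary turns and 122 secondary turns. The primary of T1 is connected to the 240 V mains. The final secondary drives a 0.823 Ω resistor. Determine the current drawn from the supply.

I_supply ≈ 3.32 A

After T1: V = 240.00 × 1263/1038 = 292.02 V.
After T2: V = 292.02 × 785/789 = 290.54 V.
After T3: V = 290.54 × 122/1384 = 25.611 V.
I_load = 25.611/0.823 = 31.120 A, so P_out = 25.611 × 31.120 = 797.02 W.
All ideal ⇒ P_in = P_out, so I_supply = 797.02/240 = 3.32 A.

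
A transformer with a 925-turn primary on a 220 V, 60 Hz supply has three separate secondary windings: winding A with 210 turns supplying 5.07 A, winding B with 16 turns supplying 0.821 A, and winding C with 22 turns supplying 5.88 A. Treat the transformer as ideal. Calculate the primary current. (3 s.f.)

I_p ≈ 1.31 A

V_A = 220 × 210/925 = 49.946 V; V_B = 220 × 16/925 = 3.8054 V; V_C = 220 × 22/925 = 5.2324 V.
P_out = V_A I_A + V_B I_B + V_C I_C = 49.946×5.07 + 3.8054×0.821 + 5.2324×5.88 = 253.23 + 3.1242 + 30.767 = 287.12 W.
Ideal ⇒ P_in = P_out, so I_p = P_out/V_p = 287.12/220 = 1.31 A.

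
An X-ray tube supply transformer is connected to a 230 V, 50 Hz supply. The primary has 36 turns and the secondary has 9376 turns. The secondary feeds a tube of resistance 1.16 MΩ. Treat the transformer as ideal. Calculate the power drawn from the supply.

V_s = V_p × N_s/N_p = 230 × 9376/36 = 59902 V.
I_s = V_s/R = 59902/(1.16×10^6) = 0.051640 A.
I_p = I_s × N_s/N_p = 0.051640 × 9376/36 = 13.449 A.
P = V_p I_p = 230 × 13.449 = 3090 W.

P ≈ 3090 W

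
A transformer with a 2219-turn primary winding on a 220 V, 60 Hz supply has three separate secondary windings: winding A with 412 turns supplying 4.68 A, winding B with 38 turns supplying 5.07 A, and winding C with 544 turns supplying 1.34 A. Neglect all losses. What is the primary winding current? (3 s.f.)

V_A = 220 × 412/2219 = 40.847 V; V_B = 220 × 38/2219 = 3.7675 V; V_C = 220 × 544/2219 = 53.934 V.
P_out = V_A I_A + V_B I_B + V_C I_C = 40.847×4.68 + 3.7675×5.07 + 53.934×1.34 = 191.17 + 19.101 + 72.272 = 282.54 W.
Ideal ⇒ P_in = P_out, so I_p = P_out/V_p = 282.54/220 = 1.28 A.

I_p ≈ 1.28 A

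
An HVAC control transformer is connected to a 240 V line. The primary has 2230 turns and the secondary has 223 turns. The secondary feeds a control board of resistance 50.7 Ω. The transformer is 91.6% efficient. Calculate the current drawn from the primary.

I_p ≈ 0.0517 A

V_s = 240 × 223/2230 = 24.000 V.
I_s = V_s/R = 24.000/50.7 = 0.47337 A.
P_out = V_s I_s = 24.000 × 0.47337 = 11.361 W.
P_in = P_out/η = 11.361/0.916 = 12.403 W.
I_p = P_in/V_p = 12.403/240 = 0.0517 A.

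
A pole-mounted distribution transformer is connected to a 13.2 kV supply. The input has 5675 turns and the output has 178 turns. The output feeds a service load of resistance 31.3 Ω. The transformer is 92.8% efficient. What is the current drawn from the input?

I_in ≈ 0.447 A

V_out = 13200 × 178/5675 = 414.03 V.
I_out = V_out/R = 414.03/31.3 = 13.228 A.
P_out = V_out I_out = 414.03 × 13.228 = 5476.6 W.
P_in = P_out/η = 5476.6/0.928 = 5901.5 W.
I_in = P_in/V_in = 5901.5/13200 = 0.447 A.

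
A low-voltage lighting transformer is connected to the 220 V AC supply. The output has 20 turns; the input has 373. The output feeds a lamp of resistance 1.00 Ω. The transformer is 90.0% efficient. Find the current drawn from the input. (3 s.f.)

I_in ≈ 0.703 A

V_out = 220 × 20/373 = 11.796 V.
I_out = V_out/R = 11.796/1.00 = 11.796 A.
P_out = V_out I_out = 11.796 × 11.796 = 139.15 W.
P_in = P_out/η = 139.15/0.900 = 154.61 W.
I_in = P_in/V_in = 154.61/220 = 0.703 A.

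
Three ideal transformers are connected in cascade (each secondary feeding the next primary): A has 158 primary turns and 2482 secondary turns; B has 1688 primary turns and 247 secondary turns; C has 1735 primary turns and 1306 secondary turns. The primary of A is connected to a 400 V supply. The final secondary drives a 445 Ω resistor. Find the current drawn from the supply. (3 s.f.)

I_supply ≈ 2.69 A

Secondary of A: V = 400.00 × 2482/158 = 6283.5 V.
Secondary of B: V = 6283.5 × 247/1688 = 919.45 V.
Secondary of C: V = 919.45 × 1306/1735 = 692.11 V.
I_load = 692.11/445 = 1.5553 A, so P_out = 692.11 × 1.5553 = 1076.4 W.
All ideal ⇒ P_in = P_out, so I_supply = 1076.4/400 = 2.69 A.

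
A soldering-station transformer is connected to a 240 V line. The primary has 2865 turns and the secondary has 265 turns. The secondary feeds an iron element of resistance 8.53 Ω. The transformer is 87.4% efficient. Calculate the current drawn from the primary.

I_p ≈ 0.275 A

V_s = 240 × 265/2865 = 22.199 V.
I_s = V_s/R = 22.199/8.53 = 2.6025 A.
P_out = V_s I_s = 22.199 × 2.6025 = 57.772 W.
P_in = P_out/η = 57.772/0.874 = 66.100 W.
I_p = P_in/V_p = 66.100/240 = 0.275 A.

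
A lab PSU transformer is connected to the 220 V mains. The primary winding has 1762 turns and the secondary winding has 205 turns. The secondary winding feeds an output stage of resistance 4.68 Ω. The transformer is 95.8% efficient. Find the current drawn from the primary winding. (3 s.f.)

V_s = 220 × 205/1762 = 25.596 V.
I_s = V_s/R = 25.596/4.68 = 5.4692 A.
P_out = V_s I_s = 25.596 × 5.4692 = 139.99 W.
P_in = P_out/η = 139.99/0.958 = 146.13 W.
I_p = P_in/V_p = 146.13/220 = 0.664 A.

I_p ≈ 0.664 A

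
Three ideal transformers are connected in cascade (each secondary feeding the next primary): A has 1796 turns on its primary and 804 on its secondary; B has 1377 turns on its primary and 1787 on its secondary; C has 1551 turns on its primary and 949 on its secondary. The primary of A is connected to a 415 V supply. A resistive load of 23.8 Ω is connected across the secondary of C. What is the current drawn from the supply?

I_supply ≈ 2.20 A

Secondary of A: V = 415.00 × 804/1796 = 185.78 V.
Secondary of B: V = 185.78 × 1787/1377 = 241.10 V.
Secondary of C: V = 241.10 × 949/1551 = 147.52 V.
I_load = 147.52/23.8 = 6.1982 A, so P_out = 147.52 × 6.1982 = 914.34 W.
All ideal ⇒ P_in = P_out, so I_supply = 914.34/415 = 2.20 A.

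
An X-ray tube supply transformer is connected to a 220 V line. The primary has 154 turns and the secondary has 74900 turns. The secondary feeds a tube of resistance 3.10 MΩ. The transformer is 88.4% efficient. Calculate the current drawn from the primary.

V_s = 220 × 74900/154 = 107000 V.
I_s = V_s/R = 107000/(3.10×10^6) = 0.034516 A.
P_out = V_s I_s = 107000 × 0.034516 = 3693.2 W.
P_in = P_out/η = 3693.2/0.884 = 4177.9 W.
I_p = P_in/V_p = 4177.9/220 = 19.0 A.

I_p ≈ 19.0 A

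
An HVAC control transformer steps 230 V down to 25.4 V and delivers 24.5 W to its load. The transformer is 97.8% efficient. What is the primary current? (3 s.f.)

I_p ≈ 0.109 A

P_in = P_out/η = 24.5/0.978 = 25.051 W.
I_p = P_in/V_p = 25.051/230 = 0.109 A.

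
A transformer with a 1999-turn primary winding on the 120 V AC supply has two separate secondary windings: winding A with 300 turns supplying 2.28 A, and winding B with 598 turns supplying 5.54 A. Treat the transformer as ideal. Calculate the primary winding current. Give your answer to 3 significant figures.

I_p ≈ 2.00 A

V_A = 120 × 300/1999 = 18.009 V; V_B = 120 × 598/1999 = 35.898 V.
P_out = V_A I_A + V_B I_B = 18.009×2.28 + 35.898×5.54 = 41.061 + 198.87 = 239.94 W.
Ideal ⇒ P_in = P_out, so I_p = P_out/V_p = 239.94/120 = 2.00 A.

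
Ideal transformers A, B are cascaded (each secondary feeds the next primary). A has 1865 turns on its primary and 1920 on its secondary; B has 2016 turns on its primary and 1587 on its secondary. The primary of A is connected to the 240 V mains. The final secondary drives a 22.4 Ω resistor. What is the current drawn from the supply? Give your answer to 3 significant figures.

Secondary of A: V = 240.00 × 1920/1865 = 247.08 V.
Secondary of B: V = 247.08 × 1587/2016 = 194.50 V.
I_load = 194.50/22.4 = 8.6830 A, so P_out = 194.50 × 8.6830 = 1688.9 W.
All ideal ⇒ P_in = P_out, so I_supply = 1688.9/240 = 7.04 A.

I_supply ≈ 7.04 A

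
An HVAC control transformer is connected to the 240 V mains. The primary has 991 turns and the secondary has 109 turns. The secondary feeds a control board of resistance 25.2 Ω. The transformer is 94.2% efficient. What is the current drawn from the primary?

V_s = 240 × 109/991 = 26.398 V.
I_s = V_s/R = 26.398/25.2 = 1.0475 A.
P_out = V_s I_s = 26.398 × 1.0475 = 27.652 W.
P_in = P_out/η = 27.652/0.942 = 29.355 W.
I_p = P_in/V_p = 29.355/240 = 0.122 A.

I_p ≈ 0.122 A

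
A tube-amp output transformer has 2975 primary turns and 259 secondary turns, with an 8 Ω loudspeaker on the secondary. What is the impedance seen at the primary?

Z_p = (N_p/N_s)² × Z_s = (2975/259)² × 8 = 1060 Ω.

Z_p ≈ 1060 Ω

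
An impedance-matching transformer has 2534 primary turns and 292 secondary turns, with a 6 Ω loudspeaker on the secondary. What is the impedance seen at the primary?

Z_p = (N_p/N_s)² × Z_s = (2534/292)² × 6 = 452 Ω.

Z_p ≈ 452 Ω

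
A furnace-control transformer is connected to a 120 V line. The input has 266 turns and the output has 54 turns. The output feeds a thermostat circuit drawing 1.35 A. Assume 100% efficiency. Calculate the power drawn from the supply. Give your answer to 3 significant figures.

P ≈ 32.9 W

I_in = I_out × N_out/N_in = 1.35 × 54/266 = 0.27406 A.
P = V_in I_in = 120 × 0.27406 = 32.9 W.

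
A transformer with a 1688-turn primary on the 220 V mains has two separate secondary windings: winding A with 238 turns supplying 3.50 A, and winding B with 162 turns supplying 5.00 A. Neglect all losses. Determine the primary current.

V_A = 220 × 238/1688 = 31.019 V; V_B = 220 × 162/1688 = 21.114 V.
P_out = V_A I_A + V_B I_B = 31.019×3.50 + 21.114×5.00 = 108.57 + 105.57 = 214.14 W.
Ideal ⇒ P_in = P_out, so I_p = P_out/V_p = 214.14/220 = 0.973 A.

I_p ≈ 0.973 A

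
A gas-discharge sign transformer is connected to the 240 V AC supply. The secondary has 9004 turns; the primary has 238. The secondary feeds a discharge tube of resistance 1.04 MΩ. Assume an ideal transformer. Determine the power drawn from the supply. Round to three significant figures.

P ≈ 79.3 W

V_s = V_p × N_s/N_p = 240 × 9004/238 = 9079.7 V.
I_s = V_s/R = 9079.7/(1.04×10^6) = 0.0087304 A.
I_p = I_s × N_s/N_p = 0.0087304 × 9004/238 = 0.33029 A.
P = V_p I_p = 240 × 0.33029 = 79.3 W.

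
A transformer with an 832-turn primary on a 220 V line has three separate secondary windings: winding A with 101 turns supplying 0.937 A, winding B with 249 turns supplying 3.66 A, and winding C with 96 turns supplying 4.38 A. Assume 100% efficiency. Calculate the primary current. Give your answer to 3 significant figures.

V_A = 220 × 101/832 = 26.707 V; V_B = 220 × 249/832 = 65.841 V; V_C = 220 × 96/832 = 25.385 V.
P_out = V_A I_A + V_B I_B + V_C I_C = 26.707×0.937 + 65.841×3.66 + 25.385×4.38 = 25.024 + 240.98 + 111.18 = 377.19 W.
Ideal ⇒ P_in = P_out, so I_p = P_out/V_p = 377.19/220 = 1.71 A.

I_p ≈ 1.71 A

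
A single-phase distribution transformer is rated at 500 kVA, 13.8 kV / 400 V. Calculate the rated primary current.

I_p ≈ 36.2 A

I_p = S/V_p = 500000/13800 = 36.2 A.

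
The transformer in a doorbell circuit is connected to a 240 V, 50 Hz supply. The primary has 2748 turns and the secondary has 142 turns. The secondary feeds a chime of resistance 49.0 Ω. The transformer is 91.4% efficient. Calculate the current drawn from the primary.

V_s = 240 × 142/2748 = 12.402 V.
I_s = V_s/R = 12.402/49.0 = 0.25310 A.
P_out = V_s I_s = 12.402 × 0.25310 = 3.1388 W.
P_in = P_out/η = 3.1388/0.914 = 3.4342 W.
I_p = P_in/V_p = 3.4342/240 = 0.0143 A.

I_p ≈ 0.0143 A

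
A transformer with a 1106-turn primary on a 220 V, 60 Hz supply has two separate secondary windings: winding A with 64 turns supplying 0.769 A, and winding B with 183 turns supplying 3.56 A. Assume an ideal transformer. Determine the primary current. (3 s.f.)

V_A = 220 × 64/1106 = 12.731 V; V_B = 220 × 183/1106 = 36.401 V.
P_out = V_A I_A + V_B I_B = 12.731×0.769 + 36.401×3.56 = 9.7898 + 129.59 = 139.38 W.
Ideal ⇒ P_in = P_out, so I_p = P_out/V_p = 139.38/220 = 0.634 A.

I_p ≈ 0.634 A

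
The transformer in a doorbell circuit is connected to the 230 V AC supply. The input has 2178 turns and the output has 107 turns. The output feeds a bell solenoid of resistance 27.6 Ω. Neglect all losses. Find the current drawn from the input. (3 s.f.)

I_in ≈ 0.0201 A

V_out = V_in × N_out/N_in = 230 × 107/2178 = 11.299 V.
I_out = V_out/R = 11.299/27.6 = 0.40940 A.
For an ideal transformer I_in N_in = I_out N_out, so I_in = 0.40940 × 107/2178 = 0.0201 A.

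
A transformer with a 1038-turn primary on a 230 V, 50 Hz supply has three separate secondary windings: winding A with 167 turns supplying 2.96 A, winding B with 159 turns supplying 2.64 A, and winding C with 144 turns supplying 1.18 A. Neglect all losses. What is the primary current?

V_A = 230 × 167/1038 = 37.004 V; V_B = 230 × 159/1038 = 35.231 V; V_C = 230 × 144/1038 = 31.908 V.
P_out = V_A I_A + V_B I_B + V_C I_C = 37.004×2.96 + 35.231×2.64 + 31.908×1.18 = 109.53 + 93.010 + 37.651 = 240.19 W.
Ideal ⇒ P_in = P_out, so I_p = P_out/V_p = 240.19/230 = 1.04 A.

I_p ≈ 1.04 A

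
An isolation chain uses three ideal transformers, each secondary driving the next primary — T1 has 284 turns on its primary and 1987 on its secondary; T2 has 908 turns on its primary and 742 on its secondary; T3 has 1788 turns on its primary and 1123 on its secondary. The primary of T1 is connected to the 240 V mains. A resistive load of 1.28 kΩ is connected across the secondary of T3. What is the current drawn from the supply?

Secondary of T1: V = 240.00 × 1987/284 = 1679.2 V.
Secondary of T2: V = 1679.2 × 742/908 = 1372.2 V.
Secondary of T3: V = 1372.2 × 1123/1788 = 861.83 V.
I_load = 861.83/1280 = 0.67330 A, so P_out = 861.83 × 0.67330 = 580.27 W.
All ideal ⇒ P_in = P_out, so I_supply = 580.27/240 = 2.42 A.

I_supply ≈ 2.42 A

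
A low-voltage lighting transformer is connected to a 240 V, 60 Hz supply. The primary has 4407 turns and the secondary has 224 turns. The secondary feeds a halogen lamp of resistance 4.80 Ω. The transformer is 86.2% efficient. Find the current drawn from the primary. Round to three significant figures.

V_s = 240 × 224/4407 = 12.199 V.
I_s = V_s/R = 12.199/4.80 = 2.5414 A.
P_out = V_s I_s = 12.199 × 2.5414 = 31.002 W.
P_in = P_out/η = 31.002/0.862 = 35.965 W.
I_p = P_in/V_p = 35.965/240 = 0.150 A.

I_p ≈ 0.150 A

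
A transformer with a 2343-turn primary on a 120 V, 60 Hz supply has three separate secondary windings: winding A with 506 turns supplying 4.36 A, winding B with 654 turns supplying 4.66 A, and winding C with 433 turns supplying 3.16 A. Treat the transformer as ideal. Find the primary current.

V_A = 120 × 506/2343 = 25.915 V; V_B = 120 × 654/2343 = 33.496 V; V_C = 120 × 433/2343 = 22.177 V.
P_out = V_A I_A + V_B I_B + V_C I_C = 25.915×4.36 + 33.496×4.66 + 22.177×3.16 = 112.99 + 156.09 + 70.078 = 339.16 W.
Ideal ⇒ P_in = P_out, so I_p = P_out/V_p = 339.16/120 = 2.83 A.

I_p ≈ 2.83 A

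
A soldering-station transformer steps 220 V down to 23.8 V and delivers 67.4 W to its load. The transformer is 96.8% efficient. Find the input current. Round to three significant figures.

P_in = P_out/η = 67.4/0.968 = 69.628 W.
I_in = P_in/V_in = 69.628/220 = 0.316 A.

I_in ≈ 0.316 A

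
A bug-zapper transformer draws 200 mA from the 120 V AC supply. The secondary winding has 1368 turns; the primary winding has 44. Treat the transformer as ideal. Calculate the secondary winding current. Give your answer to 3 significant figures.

I_s/I_p = N_p/N_s, so I_s = 0.200 × 44/1368 = 0.00643 A.

I_s ≈ 0.00643 A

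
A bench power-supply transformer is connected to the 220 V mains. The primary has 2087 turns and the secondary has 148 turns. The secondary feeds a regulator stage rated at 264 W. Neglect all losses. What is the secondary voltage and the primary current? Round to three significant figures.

V_s = V_p × N_s/N_p = 220 × 148/2087 = 15.601 V.
I_s = P/V_s = 264/15.601 = 16.922 A.
I_p = I_s × N_s/N_p = 16.922 × 148/2087 = 1.20 A.

V_s ≈ 15.6 V, I_p ≈ 1.20 A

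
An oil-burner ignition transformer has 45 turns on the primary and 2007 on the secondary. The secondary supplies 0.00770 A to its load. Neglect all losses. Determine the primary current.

I_p ≈ 0.343 A

For an ideal transformer I_p/I_s = N_s/N_p, so I_p = 0.00770 × 2007/45 = 0.343 A.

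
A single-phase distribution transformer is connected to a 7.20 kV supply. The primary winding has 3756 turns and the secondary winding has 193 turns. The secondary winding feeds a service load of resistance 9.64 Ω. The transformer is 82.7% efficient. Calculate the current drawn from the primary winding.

V_s = 7200 × 193/3756 = 369.97 V.
I_s = V_s/R = 369.97/9.64 = 38.378 A.
P_out = V_s I_s = 369.97 × 38.378 = 14199 W.
P_in = P_out/η = 14199/0.827 = 17169 W.
I_p = P_in/V_p = 17169/7200 = 2.38 A.

I_p ≈ 2.38 A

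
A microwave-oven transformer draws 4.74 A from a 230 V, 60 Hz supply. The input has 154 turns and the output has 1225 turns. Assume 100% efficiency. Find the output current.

I_out ≈ 0.596 A

I_out/I_in = N_in/N_out, so I_out = 4.74 × 154/1225 = 0.596 A.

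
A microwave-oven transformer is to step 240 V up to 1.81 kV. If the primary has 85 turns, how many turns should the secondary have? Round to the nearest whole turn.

N_s = 641 turns

N_s/N_p = V_s/V_p, so N_s = 85 × 1810/240 = 641.0 ≈ 641 turns.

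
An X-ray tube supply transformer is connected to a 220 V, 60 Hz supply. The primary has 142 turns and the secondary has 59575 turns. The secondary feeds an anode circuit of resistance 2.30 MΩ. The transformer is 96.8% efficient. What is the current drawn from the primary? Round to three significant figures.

I_p ≈ 17.4 A

V_s = 220 × 59575/142 = 92299 V.
I_s = V_s/R = 92299/(2.30×10^6) = 0.040130 A.
P_out = V_s I_s = 92299 × 0.040130 = 3704.0 W.
P_in = P_out/η = 3704.0/0.968 = 3826.4 W.
I_p = P_in/V_p = 3826.4/220 = 17.4 A.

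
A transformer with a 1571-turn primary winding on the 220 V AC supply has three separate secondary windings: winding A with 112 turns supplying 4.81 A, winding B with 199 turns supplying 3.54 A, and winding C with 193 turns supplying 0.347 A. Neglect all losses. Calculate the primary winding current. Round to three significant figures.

V_A = 220 × 112/1571 = 15.684 V; V_B = 220 × 199/1571 = 27.868 V; V_C = 220 × 193/1571 = 27.027 V.
P_out = V_A I_A + V_B I_B + V_C I_C = 15.684×4.81 + 27.868×3.54 + 27.027×0.347 = 75.441 + 98.651 + 9.3785 = 183.47 W.
Ideal ⇒ P_in = P_out, so I_p = P_out/V_p = 183.47/220 = 0.834 A.

I_p ≈ 0.834 A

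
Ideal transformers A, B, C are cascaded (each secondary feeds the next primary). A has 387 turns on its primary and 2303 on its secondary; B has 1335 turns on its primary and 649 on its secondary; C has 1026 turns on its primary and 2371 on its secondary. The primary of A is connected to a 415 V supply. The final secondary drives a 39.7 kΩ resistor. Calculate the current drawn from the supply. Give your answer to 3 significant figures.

I_supply ≈ 0.467 A

Secondary of A: V = 415.00 × 2303/387 = 2469.6 V.
Secondary of B: V = 2469.6 × 649/1335 = 1200.6 V.
Secondary of C: V = 1200.6 × 2371/1026 = 2774.5 V.
I_load = 2774.5/39700 = 0.069886 A, so P_out = 2774.5 × 0.069886 = 193.90 W.
All ideal ⇒ P_in = P_out, so I_supply = 193.90/415 = 0.467 A.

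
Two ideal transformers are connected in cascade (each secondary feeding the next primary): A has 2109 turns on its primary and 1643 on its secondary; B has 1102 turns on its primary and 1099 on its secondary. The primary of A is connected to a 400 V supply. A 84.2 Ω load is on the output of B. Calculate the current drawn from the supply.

After A: V = 400.00 × 1643/2109 = 311.62 V.
After B: V = 311.62 × 1099/1102 = 310.77 V.
I_load = 310.77/84.2 = 3.6908 A, so P_out = 310.77 × 3.6908 = 1147.0 W.
All ideal ⇒ P_in = P_out, so I_supply = 1147.0/400 = 2.87 A.

I_supply ≈ 2.87 A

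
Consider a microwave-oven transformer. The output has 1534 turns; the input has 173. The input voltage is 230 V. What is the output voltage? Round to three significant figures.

V_out/V_in = N_out/N_in, so V_out = 230 × 1534/173 = 2040 V.

V_out ≈ 2040 V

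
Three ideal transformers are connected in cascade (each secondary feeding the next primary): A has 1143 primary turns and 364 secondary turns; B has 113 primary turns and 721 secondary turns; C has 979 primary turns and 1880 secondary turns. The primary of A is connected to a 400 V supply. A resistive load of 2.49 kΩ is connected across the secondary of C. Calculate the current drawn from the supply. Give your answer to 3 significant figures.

Secondary of A: V = 400.00 × 364/1143 = 127.38 V.
Secondary of B: V = 127.38 × 721/113 = 812.78 V.
Secondary of C: V = 812.78 × 1880/979 = 1560.8 V.
I_load = 1560.8/2490 = 0.62683 A, so P_out = 1560.8 × 0.62683 = 978.35 W.
All ideal ⇒ P_in = P_out, so I_supply = 978.35/400 = 2.45 A.

I_supply ≈ 2.45 A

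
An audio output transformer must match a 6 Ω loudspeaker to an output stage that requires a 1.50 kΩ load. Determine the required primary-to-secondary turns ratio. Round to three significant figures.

N_p/N_s ≈ 15.8

Z_p/Z_s = (N_p/N_s)², so N_p/N_s = √(1500/6) = √250 = 15.8.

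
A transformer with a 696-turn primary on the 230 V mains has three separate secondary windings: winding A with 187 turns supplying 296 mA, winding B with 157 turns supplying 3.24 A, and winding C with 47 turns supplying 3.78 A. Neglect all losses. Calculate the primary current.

I_p ≈ 1.07 A

V_A = 230 × 187/696 = 61.796 V; V_B = 230 × 157/696 = 51.882 V; V_C = 230 × 47/696 = 15.532 V.
P_out = V_A I_A + V_B I_B + V_C I_C = 61.796×0.296 + 51.882×3.24 + 15.532×3.78 = 18.292 + 168.10 + 58.709 = 245.10 W.
Ideal ⇒ P_in = P_out, so I_p = P_out/V_p = 245.10/230 = 1.07 A.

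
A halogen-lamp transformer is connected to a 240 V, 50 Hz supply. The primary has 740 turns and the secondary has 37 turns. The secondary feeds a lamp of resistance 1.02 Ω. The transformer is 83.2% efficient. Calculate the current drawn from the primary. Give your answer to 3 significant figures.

I_p ≈ 0.707 A

V_s = 240 × 37/740 = 12.000 V.
I_s = V_s/R = 12.000/1.02 = 11.765 A.
P_out = V_s I_s = 12.000 × 11.765 = 141.18 W.
P_in = P_out/η = 141.18/0.832 = 169.68 W.
I_p = P_in/V_p = 169.68/240 = 0.707 A.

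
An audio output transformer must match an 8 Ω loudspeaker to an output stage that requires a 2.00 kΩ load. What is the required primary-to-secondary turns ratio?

N_p/N_s ≈ 15.8

Z_p/Z_s = (N_p/N_s)², so N_p/N_s = √(2000/8) = √250 = 15.8.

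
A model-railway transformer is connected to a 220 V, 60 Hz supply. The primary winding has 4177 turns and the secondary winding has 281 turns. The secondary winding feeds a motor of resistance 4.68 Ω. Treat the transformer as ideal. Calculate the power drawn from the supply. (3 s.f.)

V_s = V_p × N_s/N_p = 220 × 281/4177 = 14.800 V.
I_s = V_s/R = 14.800/4.68 = 3.1624 A.
I_p = I_s × N_s/N_p = 3.1624 × 281/4177 = 0.21275 A.
P = V_p I_p = 220 × 0.21275 = 46.8 W.

P ≈ 46.8 W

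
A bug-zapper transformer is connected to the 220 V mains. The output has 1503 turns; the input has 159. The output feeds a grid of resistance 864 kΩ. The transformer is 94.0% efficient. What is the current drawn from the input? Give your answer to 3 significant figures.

I_in ≈ 0.0242 A

V_out = 220 × 1503/159 = 2079.6 V.
I_out = V_out/R = 2079.6/864000 = 0.0024070 A.
P_out = V_out I_out = 2079.6 × 0.0024070 = 5.0056 W.
P_in = P_out/η = 5.0056/0.940 = 5.3251 W.
I_in = P_in/V_in = 5.3251/220 = 0.0242 A.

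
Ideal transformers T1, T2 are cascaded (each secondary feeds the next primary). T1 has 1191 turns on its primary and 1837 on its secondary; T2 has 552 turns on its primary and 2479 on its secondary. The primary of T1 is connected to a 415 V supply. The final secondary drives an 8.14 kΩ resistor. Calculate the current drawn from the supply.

I_supply ≈ 2.45 A

After T1: V = 415.00 × 1837/1191 = 640.10 V.
After T2: V = 640.10 × 2479/552 = 2874.6 V.
I_load = 2874.6/8140 = 0.35315 A, so P_out = 2874.6 × 0.35315 = 1015.2 W.
All ideal ⇒ P_in = P_out, so I_supply = 1015.2/415 = 2.45 A.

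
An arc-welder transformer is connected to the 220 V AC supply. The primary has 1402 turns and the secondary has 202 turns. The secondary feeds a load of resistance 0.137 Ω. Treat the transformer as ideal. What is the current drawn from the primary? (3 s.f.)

I_p ≈ 33.3 A

V_s = V_p × N_s/N_p = 220 × 202/1402 = 31.698 V.
I_s = V_s/R = 31.698/0.137 = 231.37 A.
For an ideal transformer I_p N_p = I_s N_s, so I_p = 231.37 × 202/1402 = 33.3 A.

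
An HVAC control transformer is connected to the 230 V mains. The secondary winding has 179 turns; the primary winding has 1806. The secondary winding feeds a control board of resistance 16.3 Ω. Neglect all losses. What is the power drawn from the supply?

V_s = V_p × N_s/N_p = 230 × 179/1806 = 22.796 V.
I_s = V_s/R = 22.796/16.3 = 1.3985 A.
I_p = I_s × N_s/N_p = 1.3985 × 179/1806 = 0.13862 A.
P = V_p I_p = 230 × 0.13862 = 31.9 W.

P ≈ 31.9 W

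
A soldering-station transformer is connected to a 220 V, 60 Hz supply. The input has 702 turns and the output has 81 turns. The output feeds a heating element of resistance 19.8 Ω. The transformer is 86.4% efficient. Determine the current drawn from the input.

V_out = 220 × 81/702 = 25.385 V.
I_out = V_out/R = 25.385/19.8 = 1.2821 A.
P_out = V_out I_out = 25.385 × 1.2821 = 32.544 W.
P_in = P_out/η = 32.544/0.864 = 37.667 W.
I_in = P_in/V_in = 37.667/220 = 0.171 A.

I_in ≈ 0.171 A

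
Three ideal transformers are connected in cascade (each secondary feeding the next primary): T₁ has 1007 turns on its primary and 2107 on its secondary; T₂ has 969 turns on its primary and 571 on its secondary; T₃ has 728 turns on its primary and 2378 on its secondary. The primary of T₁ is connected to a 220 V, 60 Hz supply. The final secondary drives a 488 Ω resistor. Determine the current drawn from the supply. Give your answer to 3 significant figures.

After T₁: V = 220.00 × 2107/1007 = 460.32 V.
After T₂: V = 460.32 × 571/969 = 271.25 V.
After T₃: V = 271.25 × 2378/728 = 886.03 V.
I_load = 886.03/488 = 1.8156 A, so P_out = 886.03 × 1.8156 = 1608.7 W.
All ideal ⇒ P_in = P_out, so I_supply = 1608.7/220 = 7.31 A.

I_supply ≈ 7.31 A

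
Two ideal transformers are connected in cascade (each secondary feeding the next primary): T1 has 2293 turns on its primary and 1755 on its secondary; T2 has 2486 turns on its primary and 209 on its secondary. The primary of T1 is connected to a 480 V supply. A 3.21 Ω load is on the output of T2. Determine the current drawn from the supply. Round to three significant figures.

I_supply ≈ 0.619 A

After T1: V = 480.00 × 1755/2293 = 367.38 V.
After T2: V = 367.38 × 209/2486 = 30.886 V.
I_load = 30.886/3.21 = 9.6218 A, so P_out = 30.886 × 9.6218 = 297.18 W.
All ideal ⇒ P_in = P_out, so I_supply = 297.18/480 = 0.619 A.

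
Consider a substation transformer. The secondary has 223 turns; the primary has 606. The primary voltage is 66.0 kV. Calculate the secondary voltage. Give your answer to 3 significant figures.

V_s/V_p = N_s/N_p, so V_s = 66000 × 223/606 = 24300 V.

V_s ≈ 24300 V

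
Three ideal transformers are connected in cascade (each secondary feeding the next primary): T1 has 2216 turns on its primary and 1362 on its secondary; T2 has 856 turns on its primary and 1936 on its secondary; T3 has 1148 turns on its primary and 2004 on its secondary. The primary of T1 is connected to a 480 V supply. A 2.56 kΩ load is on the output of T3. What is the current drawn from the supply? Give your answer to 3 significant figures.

I_supply ≈ 1.10 A

After T1: V = 480.00 × 1362/2216 = 295.02 V.
After T2: V = 295.02 × 1936/856 = 667.24 V.
After T3: V = 667.24 × 2004/1148 = 1164.8 V.
I_load = 1164.8/2560 = 0.45498 A, so P_out = 1164.8 × 0.45498 = 529.95 W.
All ideal ⇒ P_in = P_out, so I_supply = 529.95/480 = 1.10 A.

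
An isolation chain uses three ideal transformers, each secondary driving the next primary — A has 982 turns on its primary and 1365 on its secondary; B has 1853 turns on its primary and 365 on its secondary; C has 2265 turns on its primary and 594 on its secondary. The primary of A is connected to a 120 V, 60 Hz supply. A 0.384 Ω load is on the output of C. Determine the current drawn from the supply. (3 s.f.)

After A: V = 120.00 × 1365/982 = 166.80 V.
After B: V = 166.80 × 365/1853 = 32.856 V.
After C: V = 32.856 × 594/2265 = 8.6166 V.
I_load = 8.6166/0.384 = 22.439 A, so P_out = 8.6166 × 22.439 = 193.35 W.
All ideal ⇒ P_in = P_out, so I_supply = 193.35/120 = 1.61 A.

I_supply ≈ 1.61 A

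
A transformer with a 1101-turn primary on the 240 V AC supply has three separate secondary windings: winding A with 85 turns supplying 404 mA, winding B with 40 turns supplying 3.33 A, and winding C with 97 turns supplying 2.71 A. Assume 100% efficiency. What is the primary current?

V_A = 240 × 85/1101 = 18.529 V; V_B = 240 × 40/1101 = 8.7193 V; V_C = 240 × 97/1101 = 21.144 V.
P_out = V_A I_A + V_B I_B + V_C I_C = 18.529×0.404 + 8.7193×3.33 + 21.144×2.71 = 7.4856 + 29.035 + 57.301 = 93.822 W.
Ideal ⇒ P_in = P_out, so I_p = P_out/V_p = 93.822/240 = 0.391 A.

I_p ≈ 0.391 A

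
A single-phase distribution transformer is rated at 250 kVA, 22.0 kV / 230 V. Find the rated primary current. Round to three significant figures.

I_p = S/V_p = 250000/22000 = 11.4 A.

I_p ≈ 11.4 A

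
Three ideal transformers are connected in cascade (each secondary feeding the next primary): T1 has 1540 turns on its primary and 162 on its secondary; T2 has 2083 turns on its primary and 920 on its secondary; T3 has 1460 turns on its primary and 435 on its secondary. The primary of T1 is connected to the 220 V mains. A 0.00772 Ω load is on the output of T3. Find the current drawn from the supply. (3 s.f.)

After T1: V = 220.00 × 162/1540 = 23.143 V.
After T2: V = 23.143 × 920/2083 = 10.222 V.
After T3: V = 10.222 × 435/1460 = 3.0455 V.
I_load = 3.0455/0.00772 = 394.49 A, so P_out = 3.0455 × 394.49 = 1201.4 W.
All ideal ⇒ P_in = P_out, so I_supply = 1201.4/220 = 5.46 A.

I_supply ≈ 5.46 A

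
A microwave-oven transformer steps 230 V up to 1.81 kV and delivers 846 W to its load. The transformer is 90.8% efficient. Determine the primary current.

P_in = P_out/η = 846/0.908 = 931.72 W.
I_p = P_in/V_p = 931.72/230 = 4.05 A.

I_p ≈ 4.05 A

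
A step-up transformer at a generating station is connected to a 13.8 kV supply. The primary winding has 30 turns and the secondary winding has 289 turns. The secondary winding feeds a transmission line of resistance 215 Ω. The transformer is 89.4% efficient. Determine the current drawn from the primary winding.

V_s = 13800 × 289/30 = 132940 V.
I_s = V_s/R = 132940/215 = 618.33 A.
P_out = V_s I_s = 132940 × 618.33 = 8.2200×10^7 W.
P_in = P_out/η = 8.2200×10^7/0.894 = 9.1947×10^7 W.
I_p = P_in/V_p = 9.1947×10^7/13800 = 6660 A.

I_p ≈ 6660 A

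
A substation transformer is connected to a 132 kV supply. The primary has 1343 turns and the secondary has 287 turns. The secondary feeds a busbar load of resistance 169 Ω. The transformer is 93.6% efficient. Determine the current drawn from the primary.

V_s = 132000 × 287/1343 = 28208 V.
I_s = V_s/R = 28208/169 = 166.91 A.
P_out = V_s I_s = 28208 × 166.91 = 4.7084×10^6 W.
P_in = P_out/η = 4.7084×10^6/0.936 = 5.0303×10^6 W.
I_p = P_in/V_p = 5.0303×10^6/132000 = 38.1 A.

I_p ≈ 38.1 A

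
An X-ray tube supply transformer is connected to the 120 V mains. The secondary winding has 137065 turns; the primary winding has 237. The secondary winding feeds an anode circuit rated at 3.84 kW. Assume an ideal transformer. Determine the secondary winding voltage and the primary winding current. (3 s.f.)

V_s ≈ 69400 V, I_p ≈ 32.0 A

V_s = V_p × N_s/N_p = 120 × 137065/237 = 69400 V.
I_s = P/V_s = 3840/69400 = 0.055331 A.
I_p = I_s × N_s/N_p = 0.055331 × 137065/237 = 32.0 A.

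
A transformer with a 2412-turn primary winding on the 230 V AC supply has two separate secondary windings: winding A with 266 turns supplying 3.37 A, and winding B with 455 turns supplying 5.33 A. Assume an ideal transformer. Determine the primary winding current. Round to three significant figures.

V_A = 230 × 266/2412 = 25.365 V; V_B = 230 × 455/2412 = 43.387 V.
P_out = V_A I_A + V_B I_B = 25.365×3.37 + 43.387×5.33 = 85.480 + 231.25 = 316.73 W.
Ideal ⇒ P_in = P_out, so I_p = P_out/V_p = 316.73/230 = 1.38 A.

I_p ≈ 1.38 A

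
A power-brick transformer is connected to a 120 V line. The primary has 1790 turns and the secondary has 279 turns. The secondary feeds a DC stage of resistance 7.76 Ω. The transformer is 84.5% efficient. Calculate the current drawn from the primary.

V_s = 120 × 279/1790 = 18.704 V.
I_s = V_s/R = 18.704/7.76 = 2.4103 A.
P_out = V_s I_s = 18.704 × 2.4103 = 45.082 W.
P_in = P_out/η = 45.082/0.845 = 53.351 W.
I_p = P_in/V_p = 53.351/120 = 0.445 A.

I_p ≈ 0.445 A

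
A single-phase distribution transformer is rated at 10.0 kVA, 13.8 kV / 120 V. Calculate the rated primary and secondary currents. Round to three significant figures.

I_p = S/V_p = 10000/13800 = 0.725 A.
I_s = S/V_s = 10000/120 = 83.3 A.

I_p ≈ 0.725 A, I_s ≈ 83.3 A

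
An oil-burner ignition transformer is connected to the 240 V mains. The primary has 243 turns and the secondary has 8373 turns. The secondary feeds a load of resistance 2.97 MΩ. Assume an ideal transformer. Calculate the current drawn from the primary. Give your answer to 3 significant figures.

V_s = V_p × N_s/N_p = 240 × 8373/243 = 8269.6 V.
I_s = V_s/R = 8269.6/(2.97×10^6) = 0.0027844 A.
For an ideal transformer I_p N_p = I_s N_s, so I_p = 0.0027844 × 8373/243 = 0.0959 A.

I_p ≈ 0.0959 A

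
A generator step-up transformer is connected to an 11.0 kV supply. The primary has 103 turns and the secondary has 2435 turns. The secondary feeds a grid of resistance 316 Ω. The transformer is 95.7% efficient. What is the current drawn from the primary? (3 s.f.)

V_s = 11000 × 2435/103 = 260050 V.
I_s = V_s/R = 260050/316 = 822.94 A.
P_out = V_s I_s = 260050 × 822.94 = 2.1400×10^8 W.
P_in = P_out/η = 2.1400×10^8/0.957 = 2.2362×10^8 W.
I_p = P_in/V_p = 2.2362×10^8/11000 = 20300 A.

I_p ≈ 20300 A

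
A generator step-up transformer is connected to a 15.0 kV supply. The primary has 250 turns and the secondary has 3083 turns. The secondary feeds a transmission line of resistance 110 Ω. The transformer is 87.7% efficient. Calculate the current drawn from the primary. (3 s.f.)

I_p ≈ 23600 A

V_s = 15000 × 3083/250 = 184980 V.
I_s = V_s/R = 184980/110 = 1681.6 A.
P_out = V_s I_s = 184980 × 1681.6 = 3.1107×10^8 W.
P_in = P_out/η = 3.1107×10^8/0.877 = 3.5470×10^8 W.
I_p = P_in/V_p = 3.5470×10^8/15000 = 23600 A.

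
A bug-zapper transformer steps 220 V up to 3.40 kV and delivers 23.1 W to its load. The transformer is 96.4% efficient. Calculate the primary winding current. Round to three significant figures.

P_in = P_out/η = 23.1/0.964 = 23.963 W.
I_p = P_in/V_p = 23.963/220 = 0.109 A.

I_p ≈ 0.109 A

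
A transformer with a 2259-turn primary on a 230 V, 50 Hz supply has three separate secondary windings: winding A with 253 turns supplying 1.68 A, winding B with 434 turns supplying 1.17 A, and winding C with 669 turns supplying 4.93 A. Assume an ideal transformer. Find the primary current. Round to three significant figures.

V_A = 230 × 253/2259 = 25.759 V; V_B = 230 × 434/2259 = 44.188 V; V_C = 230 × 669/2259 = 68.114 V.
P_out = V_A I_A + V_B I_B + V_C I_C = 25.759×1.68 + 44.188×1.17 + 68.114×4.93 = 43.275 + 51.700 + 335.80 = 430.78 W.
Ideal ⇒ P_in = P_out, so I_p = P_out/V_p = 430.78/230 = 1.87 A.

I_p ≈ 1.87 A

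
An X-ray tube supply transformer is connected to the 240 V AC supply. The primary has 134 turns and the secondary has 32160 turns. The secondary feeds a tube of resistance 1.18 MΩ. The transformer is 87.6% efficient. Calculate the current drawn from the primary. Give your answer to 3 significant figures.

I_p ≈ 13.4 A

V_s = 240 × 32160/134 = 57600 V.
I_s = V_s/R = 57600/(1.18×10^6) = 0.048814 A.
P_out = V_s I_s = 57600 × 0.048814 = 2811.7 W.
P_in = P_out/η = 2811.7/0.876 = 3209.7 W.
I_p = P_in/V_p = 3209.7/240 = 13.4 A.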